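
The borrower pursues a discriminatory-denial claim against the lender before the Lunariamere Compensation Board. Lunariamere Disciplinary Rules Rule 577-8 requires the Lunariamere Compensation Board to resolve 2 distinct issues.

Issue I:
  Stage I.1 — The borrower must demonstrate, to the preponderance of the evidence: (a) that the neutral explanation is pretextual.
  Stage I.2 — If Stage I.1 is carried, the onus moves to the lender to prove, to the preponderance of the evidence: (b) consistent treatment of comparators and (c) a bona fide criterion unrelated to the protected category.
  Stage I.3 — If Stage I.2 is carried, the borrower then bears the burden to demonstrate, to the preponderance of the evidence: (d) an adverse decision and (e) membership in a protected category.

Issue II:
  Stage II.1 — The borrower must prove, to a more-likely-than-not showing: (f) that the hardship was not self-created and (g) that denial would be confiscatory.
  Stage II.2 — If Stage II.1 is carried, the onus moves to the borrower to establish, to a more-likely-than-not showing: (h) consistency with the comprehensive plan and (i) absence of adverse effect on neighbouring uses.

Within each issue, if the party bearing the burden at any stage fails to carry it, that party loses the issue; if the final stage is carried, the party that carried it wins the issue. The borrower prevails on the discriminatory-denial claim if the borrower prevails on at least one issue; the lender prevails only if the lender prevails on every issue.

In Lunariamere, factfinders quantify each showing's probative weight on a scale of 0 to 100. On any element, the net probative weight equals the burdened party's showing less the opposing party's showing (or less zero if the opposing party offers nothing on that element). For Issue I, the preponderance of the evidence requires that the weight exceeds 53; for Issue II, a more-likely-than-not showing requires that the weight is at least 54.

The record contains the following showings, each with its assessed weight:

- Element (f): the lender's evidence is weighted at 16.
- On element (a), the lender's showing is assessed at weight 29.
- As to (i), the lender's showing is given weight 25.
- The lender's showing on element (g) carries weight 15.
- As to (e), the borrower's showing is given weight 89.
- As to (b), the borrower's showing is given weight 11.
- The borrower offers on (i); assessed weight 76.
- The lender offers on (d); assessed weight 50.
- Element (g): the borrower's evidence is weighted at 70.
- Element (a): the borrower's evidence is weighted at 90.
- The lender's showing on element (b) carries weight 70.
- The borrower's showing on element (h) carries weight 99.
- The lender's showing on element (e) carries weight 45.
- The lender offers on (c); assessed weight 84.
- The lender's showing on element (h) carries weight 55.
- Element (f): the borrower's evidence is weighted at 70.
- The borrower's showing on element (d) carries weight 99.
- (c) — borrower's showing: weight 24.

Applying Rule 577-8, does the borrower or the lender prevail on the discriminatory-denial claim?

lender

— Issue I —
Stage I.1 — burden on borrower; standard: the preponderance of the evidence (weight exceeds 53).
    (a): 90 − 29 = 61 > 53 [met]
  Stage I.1 is satisfied; the onus moves to the lender.
Stage I.2 — burden on lender; standard: the preponderance of the evidence (weight exceeds 53).
    (b): 70 − 11 = 59 > 53 [met]
    (c): 84 − 24 = 60 > 53 [met]
  Stage I.2 carried; the burden shifts to the borrower.
Stage I.3 — burden on borrower; standard: the preponderance of the evidence (weight exceeds 53).
    (d): 99 − 50 = 49 ≤ 53 [not met]
    (e): 89 − 45 = 44 ≤ 53 [not met]
  Not every element is met, so the borrower fails to carry Stage I.3.
The lender prevails on this issue.
— Issue II —
Stage II.1 — burden on borrower; standard: a more-likely-than-not showing (weight is at least 54).
    (f): 70 − 16 = 54 ≥ 54 [met]
    (g): 70 − 15 = 55 ≥ 54 [met]
  Stage II.1 is satisfied; the borrower continues to bear the burden.
Stage II.2 — burden on borrower; standard: a more-likely-than-not showing (weight is at least 54).
    (h): 99 − 55 = 44 < 54 [not met]
    (i): 76 − 25 = 51 < 54 [not met]
  The borrower does not carry Stage II.2.
The analysis ends at Stage II.2; the lender prevails on this issue.
Per-issue: Issue I → lender; Issue II → lender. The borrower must prevail on at least one issue; overall, the lender prevails.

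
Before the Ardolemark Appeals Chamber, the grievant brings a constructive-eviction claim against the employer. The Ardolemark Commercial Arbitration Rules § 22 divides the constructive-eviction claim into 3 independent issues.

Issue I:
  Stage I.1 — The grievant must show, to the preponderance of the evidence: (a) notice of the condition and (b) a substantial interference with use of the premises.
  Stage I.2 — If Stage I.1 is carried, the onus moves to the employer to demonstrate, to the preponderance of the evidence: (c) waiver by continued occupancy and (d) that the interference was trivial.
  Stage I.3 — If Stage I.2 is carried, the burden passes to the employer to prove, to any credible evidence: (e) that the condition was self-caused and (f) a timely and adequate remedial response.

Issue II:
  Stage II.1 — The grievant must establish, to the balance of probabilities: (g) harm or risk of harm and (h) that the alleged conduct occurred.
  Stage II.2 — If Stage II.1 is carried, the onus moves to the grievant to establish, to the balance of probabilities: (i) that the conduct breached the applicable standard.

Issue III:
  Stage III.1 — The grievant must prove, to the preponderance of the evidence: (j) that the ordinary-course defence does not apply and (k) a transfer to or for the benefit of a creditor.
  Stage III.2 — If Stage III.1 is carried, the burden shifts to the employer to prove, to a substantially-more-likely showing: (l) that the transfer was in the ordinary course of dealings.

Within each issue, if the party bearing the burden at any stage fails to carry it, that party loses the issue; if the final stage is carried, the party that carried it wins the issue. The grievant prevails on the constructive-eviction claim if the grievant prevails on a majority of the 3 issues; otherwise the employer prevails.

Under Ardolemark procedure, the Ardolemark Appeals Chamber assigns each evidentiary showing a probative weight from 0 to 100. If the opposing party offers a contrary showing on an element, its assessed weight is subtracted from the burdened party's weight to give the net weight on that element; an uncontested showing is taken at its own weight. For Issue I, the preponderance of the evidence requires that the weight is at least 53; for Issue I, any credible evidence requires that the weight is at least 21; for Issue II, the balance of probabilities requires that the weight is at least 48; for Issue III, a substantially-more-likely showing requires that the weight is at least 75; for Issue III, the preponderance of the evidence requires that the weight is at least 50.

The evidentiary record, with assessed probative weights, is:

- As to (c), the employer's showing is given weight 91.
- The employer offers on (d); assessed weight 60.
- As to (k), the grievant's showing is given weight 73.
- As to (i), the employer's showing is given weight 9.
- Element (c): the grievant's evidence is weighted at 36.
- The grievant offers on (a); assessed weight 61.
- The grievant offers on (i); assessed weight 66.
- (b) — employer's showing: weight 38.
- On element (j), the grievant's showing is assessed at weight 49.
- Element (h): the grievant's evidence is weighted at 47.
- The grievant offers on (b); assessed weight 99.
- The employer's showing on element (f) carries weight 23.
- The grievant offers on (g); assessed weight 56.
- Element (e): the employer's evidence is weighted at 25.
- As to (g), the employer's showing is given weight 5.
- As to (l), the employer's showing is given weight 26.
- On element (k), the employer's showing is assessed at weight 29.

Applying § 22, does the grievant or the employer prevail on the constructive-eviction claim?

— Issue I —
Stage I.1 (grievant, the preponderance of the evidence, weight is at least 53): (a) 61 ≥ 53 — meets; (b) net 99−38=61 ≥ 53 — meets.
  Stage I.1 is satisfied; the onus moves to the employer.
Stage I.2 (employer, the preponderance of the evidence, weight is at least 53): (c) net 91−36=55 ≥ 53 — meets; (d) 60 ≥ 53 — meets.
  Stage I.2 carried; the burden remains with the employer.
Stage I.3 (employer, any credible evidence, weight is at least 21): (e) 25 ≥ 21 — meets; (f) 23 ≥ 21 — meets.
  The employer carries the last stage.
All stages carried — the employer prevails on this issue.
— Issue II —
Stage II.1 (grievant, the balance of probabilities, weight is at least 48): (g) net 56−5=51 ≥ 48 — meets; (h) 47 < 48 — fails.
  Stage II.1 not carried; the grievant fails its burden.
The employer prevails on this issue.
— Issue III —
Stage III.1 — burden on grievant; standard: the preponderance of the evidence (weight is at least 50).
    (j): 49 < 50 [not met]
    (k): 73 − 29 = 44 < 50 [not met]
  Not every element is met, so the grievant fails to carry Stage III.1.
The employer prevails on this issue.
Per-issue: Issue I → employer; Issue II → employer; Issue III → employer. The grievant must prevail on a majority of issues; overall, the employer prevails.

employer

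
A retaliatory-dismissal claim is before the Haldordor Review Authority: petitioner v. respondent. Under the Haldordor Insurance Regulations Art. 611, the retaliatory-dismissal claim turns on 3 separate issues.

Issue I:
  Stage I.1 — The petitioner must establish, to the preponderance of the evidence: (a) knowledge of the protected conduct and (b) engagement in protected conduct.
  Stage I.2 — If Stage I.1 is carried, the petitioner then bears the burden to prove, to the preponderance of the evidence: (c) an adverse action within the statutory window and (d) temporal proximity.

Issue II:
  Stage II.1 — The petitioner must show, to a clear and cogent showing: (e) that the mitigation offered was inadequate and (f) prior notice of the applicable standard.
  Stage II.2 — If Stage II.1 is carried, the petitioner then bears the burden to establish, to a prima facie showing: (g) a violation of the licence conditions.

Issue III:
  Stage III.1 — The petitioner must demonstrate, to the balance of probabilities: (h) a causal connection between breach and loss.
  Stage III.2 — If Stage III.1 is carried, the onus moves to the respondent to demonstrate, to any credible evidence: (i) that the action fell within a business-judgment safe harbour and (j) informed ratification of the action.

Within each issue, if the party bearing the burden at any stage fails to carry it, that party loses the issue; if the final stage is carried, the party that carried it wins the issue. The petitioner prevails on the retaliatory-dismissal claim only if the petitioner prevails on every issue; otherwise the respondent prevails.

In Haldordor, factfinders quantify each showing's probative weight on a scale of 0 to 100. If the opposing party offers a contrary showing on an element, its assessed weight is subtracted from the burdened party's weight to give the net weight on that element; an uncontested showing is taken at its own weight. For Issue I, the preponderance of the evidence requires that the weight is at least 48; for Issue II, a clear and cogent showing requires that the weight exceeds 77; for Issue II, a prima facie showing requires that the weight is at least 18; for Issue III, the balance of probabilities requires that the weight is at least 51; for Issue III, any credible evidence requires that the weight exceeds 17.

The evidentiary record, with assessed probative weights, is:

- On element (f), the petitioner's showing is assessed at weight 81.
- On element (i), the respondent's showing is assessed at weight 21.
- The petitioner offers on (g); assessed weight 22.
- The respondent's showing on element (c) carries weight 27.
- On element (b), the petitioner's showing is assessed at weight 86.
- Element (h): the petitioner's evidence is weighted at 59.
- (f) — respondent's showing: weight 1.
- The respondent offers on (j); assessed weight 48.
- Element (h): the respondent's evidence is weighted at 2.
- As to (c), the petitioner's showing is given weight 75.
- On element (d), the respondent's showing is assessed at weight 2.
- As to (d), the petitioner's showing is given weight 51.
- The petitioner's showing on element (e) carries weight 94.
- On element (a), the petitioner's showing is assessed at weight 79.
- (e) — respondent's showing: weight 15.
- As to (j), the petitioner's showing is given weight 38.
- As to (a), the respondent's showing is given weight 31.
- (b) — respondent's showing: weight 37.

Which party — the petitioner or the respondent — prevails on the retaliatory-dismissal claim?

— Issue I —
At Stage I.1 the petitioner must meet the preponderance of the evidence (weight is at least 48): on (a) the weight is 79 less the opposing 31 gives net 48, ≥ 48, so (a) meets the standard; on (b) the weight is 86 less the opposing 37 gives net 49, which does reach 48, so (b) meets the standard.
  All elements met. The petitioner retains the burden for Stage I.2.
At Stage I.2 the petitioner must meet the preponderance of the evidence (weight is at least 48): on (c) the weight is 75 less the opposing 27 gives net 48, ≥ 48, so (c) meets the standard; on (d) the weight is 51 less the opposing 2 gives net 49, ≥ 48, so (d) meets the standard.
  The petitioner carries the last stage.
All stages carried — the petitioner prevails on this issue.
— Issue II —
Stage II.1 (petitioner, a clear and cogent showing, weight exceeds 77): (e) net 94−15=79 > 77 — meets; (f) net 81−1=80 > 77 — meets.
  All elements met. The petitioner retains the burden for Stage II.2.
Stage II.2 (petitioner, a prima facie showing, weight is at least 18): (g) 22 ≥ 18 — meets.
  Stage II.2 carried; the final stage is satisfied.
All stages carried — the petitioner prevails on this issue.
— Issue III —
Stage III.1 (petitioner, the balance of probabilities, weight is at least 51): (h) net 59−2=57 ≥ 51 — meets.
  The petitioner carries Stage III.1; the respondent now bears the burden.
Stage III.2 (respondent, any credible evidence, weight exceeds 17): (i) 21 > 17 — meets; (j) net 48−38=10 ≤ 17 — fails.
  Stage III.2 not carried; the respondent fails its burden.
The petitioner prevails on this issue.
Per-issue: Issue I → petitioner; Issue II → petitioner; Issue III → petitioner. The petitioner must prevail on every issue; overall, the petitioner prevails.

petitioner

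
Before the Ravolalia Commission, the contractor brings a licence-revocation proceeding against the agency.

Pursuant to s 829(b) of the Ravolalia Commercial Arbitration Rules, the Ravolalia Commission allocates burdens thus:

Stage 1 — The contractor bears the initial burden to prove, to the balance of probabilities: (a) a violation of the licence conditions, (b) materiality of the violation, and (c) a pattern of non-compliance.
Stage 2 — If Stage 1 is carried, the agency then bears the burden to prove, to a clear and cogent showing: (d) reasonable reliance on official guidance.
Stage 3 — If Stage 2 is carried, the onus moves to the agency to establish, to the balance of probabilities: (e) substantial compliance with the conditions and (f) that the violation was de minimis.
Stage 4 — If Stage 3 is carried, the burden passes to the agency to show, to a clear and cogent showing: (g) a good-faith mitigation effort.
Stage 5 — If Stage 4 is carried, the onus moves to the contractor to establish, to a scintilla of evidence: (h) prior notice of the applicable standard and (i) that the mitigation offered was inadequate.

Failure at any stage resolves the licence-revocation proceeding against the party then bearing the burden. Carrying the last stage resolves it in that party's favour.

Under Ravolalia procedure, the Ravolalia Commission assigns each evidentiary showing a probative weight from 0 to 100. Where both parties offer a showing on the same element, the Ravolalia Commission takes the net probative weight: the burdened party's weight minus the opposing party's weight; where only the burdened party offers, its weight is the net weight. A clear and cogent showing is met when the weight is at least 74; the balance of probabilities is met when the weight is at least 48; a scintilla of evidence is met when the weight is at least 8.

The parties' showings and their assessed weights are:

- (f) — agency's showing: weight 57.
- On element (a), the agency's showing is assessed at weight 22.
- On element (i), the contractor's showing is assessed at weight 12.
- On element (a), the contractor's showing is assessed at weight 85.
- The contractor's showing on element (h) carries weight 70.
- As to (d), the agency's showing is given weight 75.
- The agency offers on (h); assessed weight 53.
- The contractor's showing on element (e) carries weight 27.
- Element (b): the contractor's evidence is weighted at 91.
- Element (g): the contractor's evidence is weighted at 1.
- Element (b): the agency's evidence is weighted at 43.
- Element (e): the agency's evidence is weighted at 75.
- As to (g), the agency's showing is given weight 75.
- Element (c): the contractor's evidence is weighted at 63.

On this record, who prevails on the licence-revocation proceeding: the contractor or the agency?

Stage 1 (contractor, the balance of probabilities, weight is at least 48): (a) net 85−22=63 ≥ 48 — meets; (b) net 91−43=48 ≥ 48 — meets; (c) 63 ≥ 48 — meets.
  All elements met. The burden passes to the agency.
Stage 2 (agency, a clear and cogent showing, weight is at least 74): (d) 75 ≥ 74 — meets.
  Stage 2 carried; the burden remains with the agency.
Stage 3 (agency, the balance of probabilities, weight is at least 48): (e) net 75−27=48 ≥ 48 — meets; (f) 57 ≥ 48 — meets.
  Stage 3 carried; the burden remains with the agency.
Stage 4 (agency, a clear and cogent showing, weight is at least 74): (g) net 75−1=74 ≥ 74 — meets.
  All elements met. The burden passes to the contractor.
Stage 5 (contractor, a scintilla of evidence, weight is at least 8): (h) net 70−53=17 ≥ 8 — meets; (i) 12 ≥ 8 — meets.
  The contractor carries the last stage.
Every stage carried; the contractor prevails.

contractor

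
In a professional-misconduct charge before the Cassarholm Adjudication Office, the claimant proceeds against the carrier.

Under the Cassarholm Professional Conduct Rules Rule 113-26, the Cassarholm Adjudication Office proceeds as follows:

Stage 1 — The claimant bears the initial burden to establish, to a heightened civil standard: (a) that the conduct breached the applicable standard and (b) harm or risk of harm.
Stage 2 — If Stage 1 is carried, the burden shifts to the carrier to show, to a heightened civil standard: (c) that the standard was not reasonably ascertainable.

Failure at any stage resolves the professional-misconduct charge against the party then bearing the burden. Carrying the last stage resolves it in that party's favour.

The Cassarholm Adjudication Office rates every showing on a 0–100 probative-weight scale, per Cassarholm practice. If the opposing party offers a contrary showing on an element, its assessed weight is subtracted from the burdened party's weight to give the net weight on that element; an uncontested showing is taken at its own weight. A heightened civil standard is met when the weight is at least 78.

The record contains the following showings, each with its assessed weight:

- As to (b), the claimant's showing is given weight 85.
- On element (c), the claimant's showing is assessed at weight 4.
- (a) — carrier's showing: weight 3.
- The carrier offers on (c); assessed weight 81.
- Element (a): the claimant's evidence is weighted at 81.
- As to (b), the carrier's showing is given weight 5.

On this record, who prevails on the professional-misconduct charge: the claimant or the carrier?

claimant

Stage 1 (claimant, a heightened civil standard, weight is at least 78): (a) net 81−3=78 ≥ 78 — meets; (b) net 85−5=80 ≥ 78 — meets.
  All elements met. The burden passes to the carrier.
Stage 2 (carrier, a heightened civil standard, weight is at least 78): (c) net 81−4=77 < 78 — fails.
  The carrier does not carry Stage 2.
The analysis ends at Stage 2; the claimant prevails.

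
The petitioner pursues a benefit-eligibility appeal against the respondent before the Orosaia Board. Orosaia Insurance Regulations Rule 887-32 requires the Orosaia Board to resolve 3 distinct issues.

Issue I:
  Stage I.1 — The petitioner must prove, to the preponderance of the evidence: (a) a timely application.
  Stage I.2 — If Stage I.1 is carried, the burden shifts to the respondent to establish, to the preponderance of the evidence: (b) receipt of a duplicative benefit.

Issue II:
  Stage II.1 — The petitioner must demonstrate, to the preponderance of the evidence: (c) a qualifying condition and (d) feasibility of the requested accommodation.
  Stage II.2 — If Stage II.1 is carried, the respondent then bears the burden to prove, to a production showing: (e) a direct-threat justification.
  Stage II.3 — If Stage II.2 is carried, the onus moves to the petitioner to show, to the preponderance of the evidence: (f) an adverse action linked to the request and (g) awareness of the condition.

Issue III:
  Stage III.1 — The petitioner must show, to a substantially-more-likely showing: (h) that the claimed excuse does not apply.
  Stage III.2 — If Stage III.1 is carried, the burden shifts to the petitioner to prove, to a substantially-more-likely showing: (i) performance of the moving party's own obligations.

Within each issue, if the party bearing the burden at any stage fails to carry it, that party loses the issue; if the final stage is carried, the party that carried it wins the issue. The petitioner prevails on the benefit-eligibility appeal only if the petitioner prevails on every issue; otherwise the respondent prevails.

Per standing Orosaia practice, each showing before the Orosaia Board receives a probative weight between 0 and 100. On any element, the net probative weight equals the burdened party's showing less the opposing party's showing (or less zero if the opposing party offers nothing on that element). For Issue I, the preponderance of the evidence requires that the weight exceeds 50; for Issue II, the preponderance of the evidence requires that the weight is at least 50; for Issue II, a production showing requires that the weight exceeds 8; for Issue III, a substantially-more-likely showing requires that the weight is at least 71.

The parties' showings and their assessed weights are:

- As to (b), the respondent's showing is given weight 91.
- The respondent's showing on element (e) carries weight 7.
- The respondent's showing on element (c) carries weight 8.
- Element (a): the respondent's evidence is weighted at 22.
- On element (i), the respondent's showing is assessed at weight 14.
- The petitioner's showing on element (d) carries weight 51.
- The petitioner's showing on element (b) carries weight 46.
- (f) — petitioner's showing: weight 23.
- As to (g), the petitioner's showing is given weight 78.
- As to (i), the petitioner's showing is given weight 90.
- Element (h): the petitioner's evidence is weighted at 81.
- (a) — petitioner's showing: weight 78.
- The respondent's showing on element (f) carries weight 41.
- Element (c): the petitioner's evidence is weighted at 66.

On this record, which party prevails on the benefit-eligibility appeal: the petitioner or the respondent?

— Issue I —
Stage I.1 — burden on petitioner; standard: the preponderance of the evidence (weight exceeds 50).
    (a): 78 − 22 = 56 > 50 [met]
  Stage I.1 carried; the burden shifts to the respondent.
Stage I.2 — burden on respondent; standard: the preponderance of the evidence (weight exceeds 50).
    (b): 91 − 46 = 45 ≤ 50 [not met]
  Not every element is met, so the respondent fails to carry Stage I.2.
So the petitioner prevails on this issue.
— Issue II —
Stage II.1 — burden on petitioner; standard: the preponderance of the evidence (weight is at least 50).
    (c): 66 − 8 = 58 ≥ 50 [met]
    (d): 51 ≥ 50 [met]
  The petitioner carries Stage II.1; the respondent now bears the burden.
Stage II.2 — burden on respondent; standard: a production showing (weight exceeds 8).
    (e): 7 ≤ 8 [not met]
  The respondent does not carry Stage II.2.
The analysis ends at Stage II.2; the petitioner prevails on this issue.
— Issue III —
Stage III.1 (petitioner, a substantially-more-likely showing, weight is at least 71): (h) 81 ≥ 71 — meets.
  All elements met. The petitioner retains the burden for Stage III.2.
Stage III.2 (petitioner, a substantially-more-likely showing, weight is at least 71): (i) net 90−14=76 ≥ 71 — meets.
  The petitioner carries the last stage.
With every stage satisfied, the petitioner prevails on this issue.
Per-issue: Issue I → petitioner; Issue II → petitioner; Issue III → petitioner. The petitioner must prevail on every issue; overall, the petitioner prevails.

petitioner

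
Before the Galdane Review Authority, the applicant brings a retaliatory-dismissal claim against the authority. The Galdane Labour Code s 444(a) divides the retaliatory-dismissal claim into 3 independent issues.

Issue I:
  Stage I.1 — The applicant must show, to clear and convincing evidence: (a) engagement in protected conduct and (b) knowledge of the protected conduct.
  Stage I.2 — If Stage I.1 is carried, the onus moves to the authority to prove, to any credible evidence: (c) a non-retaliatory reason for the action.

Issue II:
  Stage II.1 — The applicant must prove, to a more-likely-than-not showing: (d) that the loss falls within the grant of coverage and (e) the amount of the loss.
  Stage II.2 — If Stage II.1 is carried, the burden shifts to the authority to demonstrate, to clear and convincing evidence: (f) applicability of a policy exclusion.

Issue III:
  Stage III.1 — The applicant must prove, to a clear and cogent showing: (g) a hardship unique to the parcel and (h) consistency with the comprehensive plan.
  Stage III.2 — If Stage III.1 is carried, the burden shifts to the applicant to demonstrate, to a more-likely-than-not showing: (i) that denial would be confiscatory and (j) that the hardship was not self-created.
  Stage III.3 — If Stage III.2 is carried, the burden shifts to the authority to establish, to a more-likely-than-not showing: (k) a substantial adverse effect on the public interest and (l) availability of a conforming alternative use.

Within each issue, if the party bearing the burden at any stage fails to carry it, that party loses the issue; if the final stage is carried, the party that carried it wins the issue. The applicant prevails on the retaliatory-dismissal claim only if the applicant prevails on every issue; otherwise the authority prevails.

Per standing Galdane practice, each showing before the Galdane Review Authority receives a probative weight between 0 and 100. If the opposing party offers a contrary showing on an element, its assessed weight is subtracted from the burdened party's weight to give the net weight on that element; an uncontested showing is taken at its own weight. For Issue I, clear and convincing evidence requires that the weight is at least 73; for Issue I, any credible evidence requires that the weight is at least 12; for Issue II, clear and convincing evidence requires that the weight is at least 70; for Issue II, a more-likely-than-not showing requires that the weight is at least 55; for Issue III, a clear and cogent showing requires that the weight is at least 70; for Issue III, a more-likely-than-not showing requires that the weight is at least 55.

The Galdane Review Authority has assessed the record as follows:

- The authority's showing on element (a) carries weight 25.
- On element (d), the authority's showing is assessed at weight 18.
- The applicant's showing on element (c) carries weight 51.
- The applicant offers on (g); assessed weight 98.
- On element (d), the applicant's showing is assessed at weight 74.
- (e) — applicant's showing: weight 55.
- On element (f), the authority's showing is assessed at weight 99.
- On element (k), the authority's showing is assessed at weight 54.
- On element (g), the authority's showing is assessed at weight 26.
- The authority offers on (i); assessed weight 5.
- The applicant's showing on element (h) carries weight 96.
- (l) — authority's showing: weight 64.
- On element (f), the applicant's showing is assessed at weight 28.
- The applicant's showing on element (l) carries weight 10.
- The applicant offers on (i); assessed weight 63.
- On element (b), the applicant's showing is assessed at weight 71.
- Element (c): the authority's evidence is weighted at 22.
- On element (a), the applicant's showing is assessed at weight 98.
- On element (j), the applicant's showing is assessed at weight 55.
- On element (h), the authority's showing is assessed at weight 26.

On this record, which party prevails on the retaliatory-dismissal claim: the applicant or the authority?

authority

— Issue I —
Stage I.1 (applicant, clear and convincing evidence, weight is at least 73): (a) net 98−25=73 ≥ 73 — meets; (b) 71 < 73 — fails.
  The applicant does not carry Stage I.1.
The authority prevails on this issue.
— Issue II —
Stage II.1 — burden on applicant; standard: a more-likely-than-not showing (weight is at least 55).
    (d): 74 − 18 = 56 ≥ 55 [met]
    (e): 55 ≥ 55 [met]
  The applicant carries Stage II.1; the authority now bears the burden.
Stage II.2 — burden on authority; standard: clear and convincing evidence (weight is at least 70).
    (f): 99 − 28 = 71 ≥ 70 [met]
  All elements met at the final stage.
With every stage satisfied, the authority prevails on this issue.
— Issue III —
At Stage III.1 the applicant must meet a clear and cogent showing (weight is at least 70): on (g) the weight is 98 less the opposing 26 gives net 72, ≥ 70, so (g) meets the standard; on (h) the weight is 96 less the opposing 26 gives net 70, which does reach 70, so (h) meets the standard.
  Stage III.1 is satisfied; the applicant continues to bear the burden.
At Stage III.2 the applicant must meet a more-likely-than-not showing (weight is at least 55): on (i) the weight is 63 less the opposing 5 gives net 58, which does reach 55, so (i) meets the standard; on (j) the weight is 55, ≥ 55, so (j) meets the standard.
  All elements met. The burden passes to the authority.
At Stage III.3 the authority must meet a more-likely-than-not showing (weight is at least 55): on (k) the weight is 54, < 55, so (k) does not meet the standard; on (l) the weight is 64 less the opposing 10 gives net 54, < 55, so (l) does not meet the standard.
  Stage III.3 not carried; the authority fails its burden.
The analysis ends at Stage III.3; the applicant prevails on this issue.
Per-issue: Issue I → authority; Issue II → authority; Issue III → applicant. The applicant must prevail on every issue; overall, the authority prevails.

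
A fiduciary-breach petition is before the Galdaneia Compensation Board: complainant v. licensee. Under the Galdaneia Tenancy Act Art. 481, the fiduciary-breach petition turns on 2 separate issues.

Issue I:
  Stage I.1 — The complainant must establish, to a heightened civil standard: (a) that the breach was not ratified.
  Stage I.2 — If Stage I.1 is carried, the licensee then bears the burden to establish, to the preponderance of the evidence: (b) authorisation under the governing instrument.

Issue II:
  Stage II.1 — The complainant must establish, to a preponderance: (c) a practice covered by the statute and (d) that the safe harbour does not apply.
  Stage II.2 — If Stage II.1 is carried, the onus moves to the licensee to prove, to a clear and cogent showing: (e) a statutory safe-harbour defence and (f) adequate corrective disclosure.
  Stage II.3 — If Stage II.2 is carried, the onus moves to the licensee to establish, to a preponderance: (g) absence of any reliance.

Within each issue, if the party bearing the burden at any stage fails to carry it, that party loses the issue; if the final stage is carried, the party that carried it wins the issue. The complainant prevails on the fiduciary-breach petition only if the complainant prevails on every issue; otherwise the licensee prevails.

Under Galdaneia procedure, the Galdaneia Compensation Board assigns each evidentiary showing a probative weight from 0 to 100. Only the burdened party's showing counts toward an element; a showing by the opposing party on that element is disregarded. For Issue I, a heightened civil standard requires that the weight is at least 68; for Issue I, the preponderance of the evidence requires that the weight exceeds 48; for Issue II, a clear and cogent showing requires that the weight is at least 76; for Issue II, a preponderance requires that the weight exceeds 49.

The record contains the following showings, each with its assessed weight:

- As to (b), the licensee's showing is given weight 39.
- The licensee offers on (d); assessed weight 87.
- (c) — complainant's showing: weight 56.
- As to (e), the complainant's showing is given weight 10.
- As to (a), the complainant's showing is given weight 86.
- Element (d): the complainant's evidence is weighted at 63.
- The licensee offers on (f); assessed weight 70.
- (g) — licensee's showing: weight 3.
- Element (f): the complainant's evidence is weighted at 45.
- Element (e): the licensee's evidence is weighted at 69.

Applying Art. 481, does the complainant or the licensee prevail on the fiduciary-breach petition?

— Issue I —
Stage I.1 (complainant, a heightened civil standard, weight is at least 68): (a) 86 ≥ 68 — meets.
  The complainant carries Stage I.1; the licensee now bears the burden.
Stage I.2 (licensee, the preponderance of the evidence, weight exceeds 48): (b) 39 ≤ 48 — fails.
  Not every element is met, so the licensee fails to carry Stage I.2.
So the complainant prevails on this issue.
— Issue II —
Stage II.1 — burden on complainant; standard: a preponderance (weight exceeds 49).
    (c): 56 > 49 [met]
    (d): 63 (licensee's 87 disregarded) > 49 [met]
  All elements met. The burden passes to the licensee.
Stage II.2 — burden on licensee; standard: a clear and cogent showing (weight is at least 76).
    (e): 69 (complainant's 10 disregarded) < 76 [not met]
    (f): 70 (complainant's 45 disregarded) < 76 [not met]
  Stage II.2 not carried; the licensee fails its burden.
So the complainant prevails on this issue.
Per-issue: Issue I → complainant; Issue II → complainant. The complainant must prevail on every issue; overall, the complainant prevails.

complainant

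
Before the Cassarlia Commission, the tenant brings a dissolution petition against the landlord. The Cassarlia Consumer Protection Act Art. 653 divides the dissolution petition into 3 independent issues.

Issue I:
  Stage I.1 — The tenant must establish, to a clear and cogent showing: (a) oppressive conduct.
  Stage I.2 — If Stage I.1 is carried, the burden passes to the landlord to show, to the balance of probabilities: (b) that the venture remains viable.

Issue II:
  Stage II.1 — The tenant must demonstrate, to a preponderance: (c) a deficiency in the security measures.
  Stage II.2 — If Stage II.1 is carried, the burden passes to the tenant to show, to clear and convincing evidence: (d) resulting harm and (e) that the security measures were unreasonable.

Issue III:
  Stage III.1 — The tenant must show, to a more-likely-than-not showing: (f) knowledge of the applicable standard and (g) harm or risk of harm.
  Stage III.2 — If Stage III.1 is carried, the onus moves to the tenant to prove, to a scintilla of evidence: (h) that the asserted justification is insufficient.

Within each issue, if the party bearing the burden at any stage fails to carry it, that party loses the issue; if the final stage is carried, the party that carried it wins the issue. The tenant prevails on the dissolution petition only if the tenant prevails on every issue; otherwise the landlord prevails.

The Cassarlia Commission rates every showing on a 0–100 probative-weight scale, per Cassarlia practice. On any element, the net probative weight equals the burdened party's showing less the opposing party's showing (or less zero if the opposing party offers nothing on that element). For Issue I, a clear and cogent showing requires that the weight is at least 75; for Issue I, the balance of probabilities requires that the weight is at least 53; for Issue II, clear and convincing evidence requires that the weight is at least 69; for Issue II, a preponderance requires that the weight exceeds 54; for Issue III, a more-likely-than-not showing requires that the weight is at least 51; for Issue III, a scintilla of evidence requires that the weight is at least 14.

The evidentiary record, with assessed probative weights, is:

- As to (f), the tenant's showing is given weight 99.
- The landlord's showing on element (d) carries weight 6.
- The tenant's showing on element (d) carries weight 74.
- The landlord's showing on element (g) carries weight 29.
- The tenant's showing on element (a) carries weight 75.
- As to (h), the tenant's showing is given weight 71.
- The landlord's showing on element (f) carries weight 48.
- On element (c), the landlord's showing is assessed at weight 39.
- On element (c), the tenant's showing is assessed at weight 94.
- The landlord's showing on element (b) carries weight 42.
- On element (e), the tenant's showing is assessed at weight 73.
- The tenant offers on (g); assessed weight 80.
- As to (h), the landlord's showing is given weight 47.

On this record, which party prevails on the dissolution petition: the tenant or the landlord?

landlord

— Issue I —
Stage I.1 (tenant, a clear and cogent showing, weight is at least 75): (a) 75 ≥ 75 — meets.
  All elements met. The burden passes to the landlord.
Stage I.2 (landlord, the balance of probabilities, weight is at least 53): (b) 42 < 53 — fails.
  The landlord does not carry Stage I.2.
The tenant prevails on this issue.
— Issue II —
Stage II.1 — burden on tenant; standard: a preponderance (weight exceeds 54).
    (c): 94 − 39 = 55 > 54 [met]
  All elements met. The tenant retains the burden for Stage II.2.
Stage II.2 — burden on tenant; standard: clear and convincing evidence (weight is at least 69).
    (d): 74 − 6 = 68 < 69 [not met]
    (e): 73 ≥ 69 [met]
  Not every element is met, so the tenant fails to carry Stage II.2.
The analysis ends at Stage II.2; the landlord prevails on this issue.
— Issue III —
At Stage III.1 the tenant must meet a more-likely-than-not showing (weight is at least 51): on (f) the weight is 99 less the opposing 48 gives net 51, which does reach 51, so (f) meets the standard; on (g) the weight is 80 less the opposing 29 gives net 51, which does reach 51, so (g) meets the standard.
  Stage III.1 carried; the burden remains with the tenant.
At Stage III.2 the tenant must meet a scintilla of evidence (weight is at least 14): on (h) the weight is 71 less the opposing 47 gives net 24, ≥ 14, so (h) meets the standard.
  Stage III.2 carried; the final stage is satisfied.
With every stage satisfied, the tenant prevails on this issue.
Per-issue: Issue I → tenant; Issue II → landlord; Issue III → tenant. The tenant must prevail on every issue; overall, the landlord prevails.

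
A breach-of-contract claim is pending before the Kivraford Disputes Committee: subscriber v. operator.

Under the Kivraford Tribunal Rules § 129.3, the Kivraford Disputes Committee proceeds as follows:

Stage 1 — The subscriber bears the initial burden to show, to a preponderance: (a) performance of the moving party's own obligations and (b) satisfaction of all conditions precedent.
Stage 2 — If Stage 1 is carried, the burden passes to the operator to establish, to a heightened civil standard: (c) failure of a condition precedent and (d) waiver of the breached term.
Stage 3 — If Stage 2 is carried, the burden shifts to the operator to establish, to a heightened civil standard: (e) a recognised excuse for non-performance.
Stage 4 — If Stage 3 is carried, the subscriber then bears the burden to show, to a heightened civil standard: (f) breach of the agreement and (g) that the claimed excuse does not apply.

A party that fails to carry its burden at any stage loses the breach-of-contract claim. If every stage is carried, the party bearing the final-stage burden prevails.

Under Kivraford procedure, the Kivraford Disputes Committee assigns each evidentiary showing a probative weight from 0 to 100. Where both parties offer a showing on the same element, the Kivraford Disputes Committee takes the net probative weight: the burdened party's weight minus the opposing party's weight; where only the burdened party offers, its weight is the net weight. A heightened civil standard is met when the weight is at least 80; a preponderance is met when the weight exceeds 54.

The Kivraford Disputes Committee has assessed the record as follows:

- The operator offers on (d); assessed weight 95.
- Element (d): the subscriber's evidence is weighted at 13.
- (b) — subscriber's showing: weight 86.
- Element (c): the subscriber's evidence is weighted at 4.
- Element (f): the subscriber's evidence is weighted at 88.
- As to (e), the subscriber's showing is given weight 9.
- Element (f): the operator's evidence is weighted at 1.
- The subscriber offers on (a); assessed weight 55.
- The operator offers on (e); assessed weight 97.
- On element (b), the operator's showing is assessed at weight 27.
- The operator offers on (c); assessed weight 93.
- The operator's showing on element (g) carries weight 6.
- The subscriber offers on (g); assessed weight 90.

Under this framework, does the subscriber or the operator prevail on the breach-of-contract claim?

Stage 1 — burden on subscriber; standard: a preponderance (weight exceeds 54).
    (a): 55 > 54 [met]
    (b): 86 − 27 = 59 > 54 [met]
  All elements met. The burden passes to the operator.
Stage 2 — burden on operator; standard: a heightened civil standard (weight is at least 80).
    (c): 93 − 4 = 89 ≥ 80 [met]
    (d): 95 − 13 = 82 ≥ 80 [met]
  Stage 2 is satisfied; the operator continues to bear the burden.
Stage 3 — burden on operator; standard: a heightened civil standard (weight is at least 80).
    (e): 97 − 9 = 88 ≥ 80 [met]
  The operator carries Stage 3; the subscriber now bears the burden.
Stage 4 — burden on subscriber; standard: a heightened civil standard (weight is at least 80).
    (f): 88 − 1 = 87 ≥ 80 [met]
    (g): 90 − 6 = 84 ≥ 80 [met]
  Stage 4 carried; the final stage is satisfied.
With every stage satisfied, the subscriber prevails.

subscriber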